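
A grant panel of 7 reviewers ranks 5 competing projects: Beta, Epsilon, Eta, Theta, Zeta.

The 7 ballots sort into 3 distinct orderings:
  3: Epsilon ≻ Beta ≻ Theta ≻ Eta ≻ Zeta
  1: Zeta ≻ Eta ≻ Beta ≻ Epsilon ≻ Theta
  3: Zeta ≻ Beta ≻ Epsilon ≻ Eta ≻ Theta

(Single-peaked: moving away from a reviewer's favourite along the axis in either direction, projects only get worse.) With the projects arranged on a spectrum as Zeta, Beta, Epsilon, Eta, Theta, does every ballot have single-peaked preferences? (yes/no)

no

Axis positions: Zeta=1, Beta=2, Epsilon=3, Eta=4, Theta=5.
Cluster 1: ranking walks positions 3-2-5-4-1; Theta is ranked above Eta even though Eta lies between Theta and the peak Epsilon on the axis — preferences dip and rise again. Not single-peaked.
Cluster 2: ranking walks positions 1-4-2-3-5; Eta is ranked above Beta even though Beta lies between Eta and the peak Zeta on the axis — preferences dip and rise again. Not single-peaked.
Cluster 3 (peak Zeta at position 1): ranking walks positions 1-2-3-4-5, expanding outward from the peak — single-peaked.
Cluster 1 violates single-peakedness, so the profile is not single-peaked on this axis.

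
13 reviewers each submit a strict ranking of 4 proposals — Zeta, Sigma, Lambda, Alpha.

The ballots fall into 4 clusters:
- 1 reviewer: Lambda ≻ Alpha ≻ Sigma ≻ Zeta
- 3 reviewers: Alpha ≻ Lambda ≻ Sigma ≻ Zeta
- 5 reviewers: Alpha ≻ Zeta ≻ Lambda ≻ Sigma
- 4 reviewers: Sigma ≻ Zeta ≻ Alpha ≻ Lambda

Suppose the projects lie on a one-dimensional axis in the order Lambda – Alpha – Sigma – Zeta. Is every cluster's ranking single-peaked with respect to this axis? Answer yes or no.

no

Axis positions: Lambda=1, Alpha=2, Sigma=3, Zeta=4.
Cluster 1 (peak Lambda at position 1): ranking walks positions 1-2-3-4, expanding outward from the peak — single-peaked.
Cluster 2 (peak Alpha at position 2): ranking walks positions 2-1-3-4, expanding outward from the peak — single-peaked.
Cluster 3: ranking walks positions 2-4-1-3; Zeta is ranked above Sigma even though Sigma lies between Zeta and the peak Alpha on the axis — preferences dip and rise again. Not single-peaked.
Cluster 4 (peak Sigma at position 3): ranking walks positions 3-4-2-1, expanding outward from the peak — single-peaked.
Cluster 3 violates single-peakedness, so the profile is not single-peaked on this axis.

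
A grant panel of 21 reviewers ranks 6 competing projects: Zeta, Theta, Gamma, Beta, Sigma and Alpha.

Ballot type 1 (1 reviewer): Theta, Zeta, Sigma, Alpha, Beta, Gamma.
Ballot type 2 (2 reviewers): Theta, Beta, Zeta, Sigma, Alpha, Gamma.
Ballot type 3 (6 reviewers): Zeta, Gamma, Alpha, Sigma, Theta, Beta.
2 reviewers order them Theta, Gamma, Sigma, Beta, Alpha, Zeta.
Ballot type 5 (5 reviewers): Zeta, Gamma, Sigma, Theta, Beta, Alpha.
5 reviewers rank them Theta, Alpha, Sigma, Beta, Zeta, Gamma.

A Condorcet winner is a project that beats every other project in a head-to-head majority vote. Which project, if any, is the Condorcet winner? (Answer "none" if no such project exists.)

Head-to-head results (21 reviewers):
Zeta vs Theta: Zeta preferred on 6+5 = 11 ballots; Zeta wins 11–10.
Zeta vs Gamma: Zeta preferred on 1+2+6+5+5 = 19 ballots; Zeta wins 19–2.
Zeta vs Beta: 1+6+5 = 12 for Zeta, 9 for Beta — Zeta by 12–9.
Zeta vs Sigma: Zeta preferred on 1+2+6+5 = 14 ballots; Zeta wins 14–7.
Zeta vs Alpha: Zeta preferred on 1+2+6+5 = 14 ballots; Zeta wins 14–7.
Theta vs Gamma: Theta is ranked higher on 1+2+2+5 = 10 ballots, Gamma on 11. Gamma wins 11–10.
Theta vs Beta: Theta is ranked higher on 1+2+6+2+5+5 = 21 ballots, Beta on 0. Theta wins 21–0.
Theta vs Sigma: Theta preferred on 1+2+2+5 = 10 ballots; Sigma wins 11–10.
Theta vs Alpha: 15 to 6, Theta.
Gamma vs Beta: 6+2+5 = 13 for Gamma, 8 for Beta — Gamma by 13–8.
Gamma vs Sigma: 6+2+5 = 13 for Gamma, 8 for Sigma — Gamma by 13–8.
Gamma vs Alpha: 6+2+5 = 13 for Gamma, 8 for Alpha — Gamma by 13–8.
Beta vs Sigma: 2 to 19, Sigma.
Beta vs Alpha: 2+2+5 = 9 for Beta, 12 for Alpha — Alpha by 12–9.
Sigma vs Alpha: Sigma preferred on 1+2+2+5 = 10 ballots; Alpha wins 11–10.
Zeta defeats every rival head-to-head and is the Condorcet winner.

Zeta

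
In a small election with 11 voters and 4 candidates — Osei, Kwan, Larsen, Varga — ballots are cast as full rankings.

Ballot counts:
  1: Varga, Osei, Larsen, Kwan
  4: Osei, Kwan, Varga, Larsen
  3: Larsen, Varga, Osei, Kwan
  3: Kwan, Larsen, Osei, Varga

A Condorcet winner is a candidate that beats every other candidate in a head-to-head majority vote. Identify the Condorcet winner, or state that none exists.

Head-to-head results (11 voters):
Osei vs Kwan: 1+4+3 = 8 for Osei, 3 for Kwan — Osei by 8–3.
Osei vs Larsen: Larsen wins 6–5.
Osei vs Varga: Osei preferred on 4+3 = 7 ballots; Osei wins 7–4.
Kwan vs Larsen: Kwan is ranked higher on 4+3 = 7 ballots, Larsen on 4. Kwan wins 7–4.
Kwan vs Varga: Kwan preferred on 4+3 = 7 ballots; Kwan wins 7–4.
Larsen vs Varga: Larsen, 6–5.
No candidate is unbeaten: Osei loses to Larsen; Kwan loses to Osei; Larsen loses to Kwan; Varga loses to Osei. In particular Osei > Kwan > Larsen > Osei is a majority cycle — no Condorcet winner exists.

none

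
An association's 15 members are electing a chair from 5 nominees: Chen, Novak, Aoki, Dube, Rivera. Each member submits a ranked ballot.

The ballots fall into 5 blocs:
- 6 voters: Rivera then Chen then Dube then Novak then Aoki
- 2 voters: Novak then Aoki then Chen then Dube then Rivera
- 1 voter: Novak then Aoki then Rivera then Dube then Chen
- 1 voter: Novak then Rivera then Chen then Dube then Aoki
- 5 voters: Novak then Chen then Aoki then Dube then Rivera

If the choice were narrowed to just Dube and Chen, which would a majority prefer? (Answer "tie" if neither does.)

Ballots ranking Dube above Chen: 1.
Ballots ranking Chen above Dube: 15 − 1 = 14.
Chen wins the head-to-head 14–1.

Chen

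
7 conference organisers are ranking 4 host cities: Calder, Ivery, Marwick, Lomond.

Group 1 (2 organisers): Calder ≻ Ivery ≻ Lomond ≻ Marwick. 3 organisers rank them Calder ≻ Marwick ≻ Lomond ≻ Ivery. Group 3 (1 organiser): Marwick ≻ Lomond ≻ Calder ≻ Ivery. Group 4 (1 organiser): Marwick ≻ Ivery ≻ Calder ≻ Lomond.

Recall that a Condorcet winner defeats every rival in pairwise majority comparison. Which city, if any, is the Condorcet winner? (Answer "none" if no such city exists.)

Check each pair by majority over 7 ballots:
Calder vs Ivery: Calder is ranked higher on 2+3+1 = 6 ballots, Ivery on 1. Calder wins 6–1.
Calder vs Marwick: Calder wins 5–2.
Calder vs Lomond: 6 to 1, Calder.
Ivery–Marwick: Marwick 5–2.
Ivery vs Lomond: Lomond wins 4–3.
Marwick vs Lomond: Marwick wins 5–2.
Only Calder has no losses; Calder is the Condorcet winner.

Calder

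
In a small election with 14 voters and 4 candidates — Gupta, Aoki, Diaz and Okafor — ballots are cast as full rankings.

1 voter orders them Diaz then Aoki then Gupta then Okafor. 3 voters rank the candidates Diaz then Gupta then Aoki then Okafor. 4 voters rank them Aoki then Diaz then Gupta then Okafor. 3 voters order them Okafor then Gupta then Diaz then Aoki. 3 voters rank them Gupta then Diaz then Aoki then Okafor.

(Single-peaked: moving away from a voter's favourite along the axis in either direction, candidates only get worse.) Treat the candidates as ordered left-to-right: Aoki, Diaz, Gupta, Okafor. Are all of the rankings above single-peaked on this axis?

Axis positions: Aoki=1, Diaz=2, Gupta=3, Okafor=4.
Group 1 (peak Diaz at position 2): ranking walks positions 2-1-3-4, expanding outward from the peak — single-peaked.
Group 2 (peak Diaz at position 2): ranking walks positions 2-3-1-4, expanding outward from the peak — single-peaked.
Group 3 (peak Aoki at position 1): ranking walks positions 1-2-3-4, expanding outward from the peak — single-peaked.
Group 4 (peak Okafor at position 4): ranking walks positions 4-3-2-1, expanding outward from the peak — single-peaked.
Group 5 (peak Gupta at position 3): ranking walks positions 3-2-1-4, expanding outward from the peak — single-peaked.
Every ranking is single-peaked on this axis.

yes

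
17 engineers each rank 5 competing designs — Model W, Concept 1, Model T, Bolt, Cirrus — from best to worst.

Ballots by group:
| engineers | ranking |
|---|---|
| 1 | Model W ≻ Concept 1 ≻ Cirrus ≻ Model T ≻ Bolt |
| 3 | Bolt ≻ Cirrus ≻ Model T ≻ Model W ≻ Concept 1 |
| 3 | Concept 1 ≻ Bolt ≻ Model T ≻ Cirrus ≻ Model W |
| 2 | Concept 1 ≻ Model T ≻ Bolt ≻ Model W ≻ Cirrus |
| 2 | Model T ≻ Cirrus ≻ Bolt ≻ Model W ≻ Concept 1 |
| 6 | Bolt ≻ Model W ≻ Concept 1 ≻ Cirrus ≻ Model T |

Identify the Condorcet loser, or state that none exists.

none

Head-to-head results (17 engineers):
Model W vs Concept 1: Model W preferred on 1+3+2+6 = 12 ballots; Model W wins 12–5.
Model W vs Model T: Model T wins 10–7.
Model W vs Bolt: Bolt wins 16–1.
Model W–Cirrus: Model W 9–8.
Concept 1 vs Model T: Concept 1 preferred on 1+3+2+6 = 12 ballots; Concept 1 wins 12–5.
Concept 1 vs Bolt: 1+3+2 = 6 for Concept 1, 11 for Bolt — Bolt by 11–6.
Concept 1–Cirrus: Concept 1 12–5.
Model T vs Bolt: Model T is ranked higher on 1+2+2 = 5 ballots, Bolt on 12. Bolt wins 12–5.
Model T vs Cirrus: Cirrus wins 10–7.
Bolt vs Cirrus: Bolt is ranked higher on 3+3+2+6 = 14 ballots, Cirrus on 3. Bolt wins 14–3.
Each design has at least one pairwise win (Model W beats Concept 1; Concept 1 beats Model T; Model T beats Model W; Bolt beats Model W; Cirrus beats Model T) — no Condorcet loser.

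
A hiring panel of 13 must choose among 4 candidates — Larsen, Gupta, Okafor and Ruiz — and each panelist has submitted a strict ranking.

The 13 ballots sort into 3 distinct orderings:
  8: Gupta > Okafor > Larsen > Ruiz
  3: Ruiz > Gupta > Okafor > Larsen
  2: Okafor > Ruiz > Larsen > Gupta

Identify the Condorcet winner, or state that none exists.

Check each pair by majority over 13 ballots:
Larsen vs Gupta: Gupta, 11–2.
Larsen–Okafor: Okafor 13–0.
Larsen–Ruiz: Larsen 8–5.
Gupta vs Okafor: Gupta, 11–2.
Gupta vs Ruiz: Gupta, 8–5.
Okafor–Ruiz: Okafor 10–3.
Gupta defeats every rival head-to-head and is the Condorcet winner.

Gupta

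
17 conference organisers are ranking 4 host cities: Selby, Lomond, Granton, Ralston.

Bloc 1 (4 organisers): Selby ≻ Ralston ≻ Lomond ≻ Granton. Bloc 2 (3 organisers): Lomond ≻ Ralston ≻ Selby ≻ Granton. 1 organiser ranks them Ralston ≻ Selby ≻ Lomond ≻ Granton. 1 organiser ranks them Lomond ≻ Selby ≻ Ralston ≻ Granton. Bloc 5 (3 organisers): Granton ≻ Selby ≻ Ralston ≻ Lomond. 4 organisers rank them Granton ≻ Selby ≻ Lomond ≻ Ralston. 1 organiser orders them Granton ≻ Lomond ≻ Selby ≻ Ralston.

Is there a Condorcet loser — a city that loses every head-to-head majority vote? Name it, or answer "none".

Granton

Pairwise majorities:
Selby vs Lomond: Selby wins 12–5.
Selby vs Granton: Selby, 9–8.
Selby vs Ralston: Selby wins 13–4.
Lomond vs Granton: Lomond wins 9–8.
Lomond vs Ralston: 3+1+4+1 = 9 for Lomond, 8 for Ralston — Lomond by 9–8.
Granton vs Ralston: Ralston, 9–8.
Only Granton has no wins; Granton is the Condorcet loser.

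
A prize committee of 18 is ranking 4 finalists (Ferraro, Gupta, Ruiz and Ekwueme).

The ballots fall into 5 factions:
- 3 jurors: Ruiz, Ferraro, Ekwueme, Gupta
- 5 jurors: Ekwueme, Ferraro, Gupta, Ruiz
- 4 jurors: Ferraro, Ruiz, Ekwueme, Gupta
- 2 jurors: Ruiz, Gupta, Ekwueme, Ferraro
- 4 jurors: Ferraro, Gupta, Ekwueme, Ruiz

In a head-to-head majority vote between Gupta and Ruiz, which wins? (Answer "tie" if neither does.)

tie

Ballots ranking Gupta above Ruiz: 5 + 4 = 9.
Ballots ranking Ruiz above Gupta: 18 − 9 = 9.
9–9: the pair ties.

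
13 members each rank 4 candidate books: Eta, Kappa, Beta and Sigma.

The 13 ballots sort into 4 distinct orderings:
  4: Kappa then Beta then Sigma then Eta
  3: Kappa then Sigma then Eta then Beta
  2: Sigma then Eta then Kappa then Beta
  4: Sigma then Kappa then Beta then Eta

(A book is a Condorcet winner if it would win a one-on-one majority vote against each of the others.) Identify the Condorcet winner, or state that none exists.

Check each pair by majority over 13 ballots:
Eta vs Kappa: Kappa wins 11–2.
Eta–Beta: Beta 8–5.
Eta vs Sigma: Sigma, 13–0.
Kappa vs Beta: Kappa wins 13–0.
Kappa vs Sigma: Kappa, 7–6.
Beta vs Sigma: Sigma wins 9–4.
Only Kappa has no losses; Kappa is the Condorcet winner.

Kappa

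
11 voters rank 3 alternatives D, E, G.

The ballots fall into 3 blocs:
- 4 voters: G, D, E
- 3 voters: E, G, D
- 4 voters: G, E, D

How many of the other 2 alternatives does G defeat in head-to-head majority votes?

2

G against each rival (11 voters):
G vs D: 11 to 0, G.
G vs E: G wins 8–3.
G beats D, E — 2 pairwise wins.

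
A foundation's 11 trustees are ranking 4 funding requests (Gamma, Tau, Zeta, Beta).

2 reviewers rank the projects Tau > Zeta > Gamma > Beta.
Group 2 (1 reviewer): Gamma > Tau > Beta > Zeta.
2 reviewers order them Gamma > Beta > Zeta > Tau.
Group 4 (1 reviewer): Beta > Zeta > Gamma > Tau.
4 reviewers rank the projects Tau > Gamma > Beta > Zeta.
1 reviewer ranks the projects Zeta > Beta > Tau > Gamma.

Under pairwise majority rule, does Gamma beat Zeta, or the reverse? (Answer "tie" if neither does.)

Gamma

Ballots ranking Gamma above Zeta: 1 + 2 + 4 = 7.
Ballots ranking Zeta above Gamma: 11 − 7 = 4.
Gamma wins the head-to-head 7–4.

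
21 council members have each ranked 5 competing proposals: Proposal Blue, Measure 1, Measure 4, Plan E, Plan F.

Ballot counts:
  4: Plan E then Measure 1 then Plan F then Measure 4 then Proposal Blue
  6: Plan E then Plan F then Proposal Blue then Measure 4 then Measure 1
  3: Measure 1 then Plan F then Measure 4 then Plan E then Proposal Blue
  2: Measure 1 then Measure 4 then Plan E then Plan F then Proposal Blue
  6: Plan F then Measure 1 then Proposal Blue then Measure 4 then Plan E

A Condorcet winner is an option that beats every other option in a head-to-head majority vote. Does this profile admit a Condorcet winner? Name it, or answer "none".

none

Pairwise majorities:
Proposal Blue vs Measure 1: Measure 1, 15–6.
Proposal Blue vs Measure 4: Proposal Blue wins 12–9.
Proposal Blue–Plan E: Plan E 15–6.
Proposal Blue vs Plan F: Plan F, 21–0.
Measure 1 vs Measure 4: Measure 1 wins 15–6.
Measure 1 vs Plan E: Measure 1, 11–10.
Measure 1 vs Plan F: Plan F, 12–9.
Measure 4 vs Plan E: Measure 4 wins 11–10.
Measure 4–Plan F: Plan F 19–2.
Plan E–Plan F: Plan E 12–9.
Each option drops at least one matchup (Proposal Blue loses to Measure 1; Measure 1 loses to Plan F; Measure 4 loses to Proposal Blue; Plan E loses to Measure 1; Plan F loses to Plan E); the cycle Proposal Blue beats Measure 4 beats Plan E beats Proposal Blue rules out a Condorcet winner.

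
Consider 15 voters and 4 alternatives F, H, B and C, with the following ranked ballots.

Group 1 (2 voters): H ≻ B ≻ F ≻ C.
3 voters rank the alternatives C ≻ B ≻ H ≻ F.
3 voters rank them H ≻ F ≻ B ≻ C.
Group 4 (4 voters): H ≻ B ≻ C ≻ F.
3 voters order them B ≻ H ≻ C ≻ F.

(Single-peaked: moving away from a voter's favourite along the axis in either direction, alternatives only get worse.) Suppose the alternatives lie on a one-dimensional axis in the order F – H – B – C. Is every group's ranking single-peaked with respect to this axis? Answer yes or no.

yes

Axis positions: F=1, H=2, B=3, C=4.
Group 1 (peak H at position 2): ranking walks positions 2-3-1-4, expanding outward from the peak — single-peaked.
Group 2 (peak C at position 4): ranking walks positions 4-3-2-1, expanding outward from the peak — single-peaked.
Group 3 (peak H at position 2): ranking walks positions 2-1-3-4, expanding outward from the peak — single-peaked.
Group 4 (peak H at position 2): ranking walks positions 2-3-4-1, expanding outward from the peak — single-peaked.
Group 5 (peak B at position 3): ranking walks positions 3-2-4-1, expanding outward from the peak — single-peaked.
Every ranking is single-peaked on this axis.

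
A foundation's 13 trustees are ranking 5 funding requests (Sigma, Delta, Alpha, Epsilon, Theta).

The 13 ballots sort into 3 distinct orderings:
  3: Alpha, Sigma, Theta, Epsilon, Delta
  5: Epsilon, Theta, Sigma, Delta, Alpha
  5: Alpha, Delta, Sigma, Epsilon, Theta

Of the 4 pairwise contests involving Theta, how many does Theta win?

Theta against each rival (13 reviewers):
Theta vs Sigma: 5 for Theta, 8 for Sigma — Sigma by 8–5.
Theta vs Delta: Theta is ranked higher on 3+5 = 8 ballots, Delta on 5. Theta wins 8–5.
Theta vs Alpha: Alpha wins 8–5.
Theta vs Epsilon: Theta is ranked higher on 3 ballots, Epsilon on 10. Epsilon wins 10–3.
Theta beats Delta; loses to Sigma, Alpha, Epsilon — 1 pairwise win.

1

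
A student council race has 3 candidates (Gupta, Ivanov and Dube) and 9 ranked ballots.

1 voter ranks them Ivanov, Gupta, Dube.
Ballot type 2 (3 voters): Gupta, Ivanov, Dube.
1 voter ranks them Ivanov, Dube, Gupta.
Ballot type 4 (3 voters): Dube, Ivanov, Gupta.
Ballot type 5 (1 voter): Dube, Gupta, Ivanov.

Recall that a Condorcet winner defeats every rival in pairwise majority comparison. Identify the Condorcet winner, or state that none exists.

Ivanov

Check each pair by majority over 9 ballots:
Gupta vs Ivanov: Ivanov, 5–4.
Gupta–Dube: Dube 5–4.
Ivanov–Dube: Ivanov 5–4.
Ivanov wins every pairwise contest, so Ivanov is the Condorcet winner.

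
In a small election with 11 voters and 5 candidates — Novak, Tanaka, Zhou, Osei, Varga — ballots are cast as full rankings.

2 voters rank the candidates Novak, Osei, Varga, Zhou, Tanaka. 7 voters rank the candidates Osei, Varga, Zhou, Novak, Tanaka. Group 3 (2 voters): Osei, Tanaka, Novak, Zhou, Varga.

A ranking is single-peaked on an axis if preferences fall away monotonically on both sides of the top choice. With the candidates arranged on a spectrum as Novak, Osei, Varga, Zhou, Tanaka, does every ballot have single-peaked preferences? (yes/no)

no

Axis positions: Novak=1, Osei=2, Varga=3, Zhou=4, Tanaka=5.
Group 1 (peak Novak at position 1): ranking walks positions 1-2-3-4-5, expanding outward from the peak — single-peaked.
Group 2 (peak Osei at position 2): ranking walks positions 2-3-4-1-5, expanding outward from the peak — single-peaked.
Group 3: ranking walks positions 2-5-1-4-3; Tanaka is ranked above Varga even though Varga lies between Tanaka and the peak Osei on the axis — preferences dip and rise again. Not single-peaked.
Group 3 violates single-peakedness, so the profile is not single-peaked on this axis.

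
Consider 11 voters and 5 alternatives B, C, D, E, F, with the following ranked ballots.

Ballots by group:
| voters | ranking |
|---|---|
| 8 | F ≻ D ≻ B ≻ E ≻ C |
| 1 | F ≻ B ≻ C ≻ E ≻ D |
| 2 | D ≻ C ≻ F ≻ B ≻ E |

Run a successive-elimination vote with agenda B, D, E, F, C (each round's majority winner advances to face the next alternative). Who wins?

F

Round 1: B vs D — 1–10, D advances.
Round 2: D vs E — 10–1, D advances.
Round 3: D vs F — 2–9, F advances.
Round 4: F vs C — 9–2, F advances.
F survives the agenda.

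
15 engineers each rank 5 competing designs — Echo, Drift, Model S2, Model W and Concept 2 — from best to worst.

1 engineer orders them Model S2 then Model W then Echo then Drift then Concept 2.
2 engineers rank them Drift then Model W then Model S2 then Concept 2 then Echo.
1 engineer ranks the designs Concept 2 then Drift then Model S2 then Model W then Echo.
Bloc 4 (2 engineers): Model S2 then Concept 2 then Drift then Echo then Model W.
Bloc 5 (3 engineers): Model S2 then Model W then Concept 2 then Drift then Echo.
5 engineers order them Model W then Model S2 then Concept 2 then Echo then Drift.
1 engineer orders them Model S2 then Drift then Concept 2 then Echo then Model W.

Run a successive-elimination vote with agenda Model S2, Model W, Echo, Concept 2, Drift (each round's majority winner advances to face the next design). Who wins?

Model S2

Round 1: Model S2 vs Model W — 8–7, Model S2 advances.
Round 2: Model S2 vs Echo — 15–0, Model S2 advances.
Round 3: Model S2 vs Concept 2 — 14–1, Model S2 advances.
Round 4: Model S2 vs Drift — 12–3, Model S2 advances.
The agenda winner is Model S2.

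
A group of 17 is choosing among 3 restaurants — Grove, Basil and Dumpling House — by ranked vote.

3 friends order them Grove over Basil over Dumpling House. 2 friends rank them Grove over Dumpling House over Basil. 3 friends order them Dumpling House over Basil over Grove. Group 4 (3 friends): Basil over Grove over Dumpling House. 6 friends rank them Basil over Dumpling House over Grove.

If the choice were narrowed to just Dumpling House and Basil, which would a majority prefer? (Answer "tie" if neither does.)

Basil

Ballots ranking Dumpling House above Basil: 2 + 3 = 5.
Ballots ranking Basil above Dumpling House: 17 − 5 = 12.
Basil wins the head-to-head 12–5.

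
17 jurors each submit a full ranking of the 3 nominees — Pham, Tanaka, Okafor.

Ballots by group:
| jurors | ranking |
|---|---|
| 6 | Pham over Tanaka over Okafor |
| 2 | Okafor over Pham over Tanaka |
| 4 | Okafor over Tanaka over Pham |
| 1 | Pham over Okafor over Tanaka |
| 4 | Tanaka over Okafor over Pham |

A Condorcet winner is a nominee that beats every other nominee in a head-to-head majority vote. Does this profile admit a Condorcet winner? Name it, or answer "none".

none

Pairwise majorities:
Pham vs Tanaka: 6+2+1 = 9 for Pham, 8 for Tanaka — Pham by 9–8.
Pham–Okafor: Okafor 10–7.
Tanaka vs Okafor: Tanaka is ranked higher on 6+4 = 10 ballots, Okafor on 7. Tanaka wins 10–7.
No nominee is unbeaten: Pham loses to Okafor; Tanaka loses to Pham; Okafor loses to Tanaka. In particular Pham > Tanaka > Okafor > Pham is a majority cycle — no Condorcet winner exists.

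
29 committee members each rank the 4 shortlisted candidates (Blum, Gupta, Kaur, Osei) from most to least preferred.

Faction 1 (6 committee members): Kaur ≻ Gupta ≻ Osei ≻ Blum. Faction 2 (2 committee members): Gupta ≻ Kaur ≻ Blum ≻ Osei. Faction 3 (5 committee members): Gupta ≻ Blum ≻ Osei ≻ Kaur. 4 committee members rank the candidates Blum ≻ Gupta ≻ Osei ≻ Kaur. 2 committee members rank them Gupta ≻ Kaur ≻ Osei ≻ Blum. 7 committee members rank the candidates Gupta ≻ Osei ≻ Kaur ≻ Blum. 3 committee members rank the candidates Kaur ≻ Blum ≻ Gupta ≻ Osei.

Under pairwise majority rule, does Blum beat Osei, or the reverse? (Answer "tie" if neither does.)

Ballots ranking Blum above Osei: 2 + 5 + 4 + 3 = 14.
Ballots ranking Osei above Blum: 29 − 14 = 15.
Osei wins the head-to-head 15–14.

Osei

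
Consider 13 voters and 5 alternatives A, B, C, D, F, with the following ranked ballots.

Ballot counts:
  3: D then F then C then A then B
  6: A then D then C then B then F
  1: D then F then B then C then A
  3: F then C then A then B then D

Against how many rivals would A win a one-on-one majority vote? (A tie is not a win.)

A against each rival (13 voters):
A vs B: 12 to 1, A.
A vs C: C wins 7–6.
A–D: A 9–4.
A vs F: F wins 7–6.
A beats B, D; loses to C, F — 2 pairwise wins.

2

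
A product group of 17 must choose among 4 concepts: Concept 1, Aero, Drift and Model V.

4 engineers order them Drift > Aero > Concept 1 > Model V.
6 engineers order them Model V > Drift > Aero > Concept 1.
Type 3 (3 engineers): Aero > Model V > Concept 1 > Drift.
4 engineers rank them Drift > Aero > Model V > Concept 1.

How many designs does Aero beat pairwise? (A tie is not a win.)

2

Aero against each rival (17 engineers):
Aero–Concept 1: Aero 17–0.
Aero vs Drift: Aero is ranked higher on 3 ballots, Drift on 14. Drift wins 14–3.
Aero–Model V: Aero 11–6.
Aero beats Concept 1, Model V; loses to Drift — 2 pairwise wins.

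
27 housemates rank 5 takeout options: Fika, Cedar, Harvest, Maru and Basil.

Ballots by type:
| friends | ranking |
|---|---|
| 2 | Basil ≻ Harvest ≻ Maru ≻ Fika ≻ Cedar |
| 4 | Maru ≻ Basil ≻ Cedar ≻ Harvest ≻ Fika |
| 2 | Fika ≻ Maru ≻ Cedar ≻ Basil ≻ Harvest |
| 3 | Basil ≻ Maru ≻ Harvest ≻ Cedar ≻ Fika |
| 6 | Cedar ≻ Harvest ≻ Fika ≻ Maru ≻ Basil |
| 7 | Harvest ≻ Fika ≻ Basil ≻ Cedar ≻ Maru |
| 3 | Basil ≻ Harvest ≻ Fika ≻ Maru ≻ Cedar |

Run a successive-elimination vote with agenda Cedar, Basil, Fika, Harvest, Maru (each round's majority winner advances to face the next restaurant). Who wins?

Round 1: Cedar vs Basil — 8–19, Basil advances.
Round 2: Basil vs Fika — 12–15, Fika advances.
Round 3: Fika vs Harvest — 2–25, Harvest advances.
Round 4: Harvest vs Maru — 18–9, Harvest advances.
The agenda winner is Harvest.

Harvest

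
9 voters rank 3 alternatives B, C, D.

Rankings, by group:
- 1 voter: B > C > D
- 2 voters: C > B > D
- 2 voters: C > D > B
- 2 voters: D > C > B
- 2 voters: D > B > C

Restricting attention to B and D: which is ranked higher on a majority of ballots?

D

Ballots ranking B above D: 1 + 2 = 3.
Ballots ranking D above B: 9 − 3 = 6.
D wins the head-to-head 6–3.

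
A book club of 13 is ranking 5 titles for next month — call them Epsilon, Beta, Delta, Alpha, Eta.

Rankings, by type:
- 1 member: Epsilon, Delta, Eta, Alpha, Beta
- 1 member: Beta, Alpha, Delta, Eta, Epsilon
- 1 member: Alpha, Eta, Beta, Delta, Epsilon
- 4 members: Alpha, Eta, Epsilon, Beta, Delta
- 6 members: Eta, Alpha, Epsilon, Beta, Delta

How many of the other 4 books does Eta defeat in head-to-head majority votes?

Eta against each rival (13 members):
Eta vs Epsilon: Eta wins 12–1.
Eta vs Beta: Eta wins 12–1.
Eta–Delta: Eta 11–2.
Eta–Alpha: Eta 7–6.
Eta beats Epsilon, Beta, Delta, Alpha — 4 pairwise wins.

4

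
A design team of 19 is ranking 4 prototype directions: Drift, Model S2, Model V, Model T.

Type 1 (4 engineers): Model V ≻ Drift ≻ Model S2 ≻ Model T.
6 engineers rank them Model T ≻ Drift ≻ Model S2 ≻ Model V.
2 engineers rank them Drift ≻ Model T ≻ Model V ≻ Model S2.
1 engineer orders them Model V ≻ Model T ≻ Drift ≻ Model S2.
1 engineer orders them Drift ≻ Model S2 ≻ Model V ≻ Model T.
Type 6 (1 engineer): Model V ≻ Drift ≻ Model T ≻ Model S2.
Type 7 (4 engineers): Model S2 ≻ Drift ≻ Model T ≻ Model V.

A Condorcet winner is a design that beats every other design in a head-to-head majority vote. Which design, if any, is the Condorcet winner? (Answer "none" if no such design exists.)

Drift

Pairwise majorities:
Drift vs Model S2: Drift wins 15–4.
Drift vs Model V: Drift is ranked higher on 6+2+1+4 = 13 ballots, Model V on 6. Drift wins 13–6.
Drift–Model T: Drift 12–7.
Model S2 vs Model V: 6+1+4 = 11 for Model S2, 8 for Model V — Model S2 by 11–8.
Model S2 vs Model T: 9 to 10, Model T.
Model V vs Model T: Model V is ranked higher on 4+1+1+1 = 7 ballots, Model T on 12. Model T wins 12–7.
Drift beats each of Model S2, Model V, Model T — Drift is the Condorcet winner.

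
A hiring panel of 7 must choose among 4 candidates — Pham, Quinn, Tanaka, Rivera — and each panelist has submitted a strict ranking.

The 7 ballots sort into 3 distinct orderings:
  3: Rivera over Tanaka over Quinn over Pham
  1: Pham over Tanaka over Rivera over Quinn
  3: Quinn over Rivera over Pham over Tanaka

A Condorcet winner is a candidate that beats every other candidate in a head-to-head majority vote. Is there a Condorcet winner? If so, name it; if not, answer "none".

Rivera

Check each pair by majority over 7 ballots:
Pham vs Quinn: 1 to 6, Quinn.
Pham vs Tanaka: Pham wins 4–3.
Pham vs Rivera: 1 for Pham, 6 for Rivera — Rivera by 6–1.
Quinn vs Tanaka: Tanaka, 4–3.
Quinn vs Rivera: Quinn preferred on 3 ballots; Rivera wins 4–3.
Tanaka vs Rivera: Tanaka is ranked higher on 1 ballot, Rivera on 6. Rivera wins 6–1.
Rivera wins every pairwise contest, so Rivera is the Condorcet winner.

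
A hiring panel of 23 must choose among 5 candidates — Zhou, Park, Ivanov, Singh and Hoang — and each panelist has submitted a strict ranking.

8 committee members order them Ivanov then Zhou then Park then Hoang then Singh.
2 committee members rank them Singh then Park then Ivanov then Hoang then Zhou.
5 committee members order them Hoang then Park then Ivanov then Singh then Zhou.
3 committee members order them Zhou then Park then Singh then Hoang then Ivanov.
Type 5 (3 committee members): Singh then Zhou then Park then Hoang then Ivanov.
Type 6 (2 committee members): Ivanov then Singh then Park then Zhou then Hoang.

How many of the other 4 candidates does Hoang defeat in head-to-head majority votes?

Hoang against each rival (23 committee members):
Hoang vs Zhou: 7 to 16, Zhou.
Hoang vs Park: Park, 18–5.
Hoang vs Ivanov: Hoang is ranked higher on 5+3+3 = 11 ballots, Ivanov on 12. Ivanov wins 12–11.
Hoang vs Singh: 13 to 10, Hoang.
Hoang beats Singh; loses to Zhou, Park, Ivanov — 1 pairwise win.

1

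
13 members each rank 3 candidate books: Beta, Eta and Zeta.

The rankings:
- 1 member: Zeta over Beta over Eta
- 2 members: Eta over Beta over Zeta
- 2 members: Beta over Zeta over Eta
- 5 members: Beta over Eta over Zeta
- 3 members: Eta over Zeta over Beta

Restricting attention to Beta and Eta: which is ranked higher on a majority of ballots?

Beta

Ballots ranking Beta above Eta: 1 + 2 + 5 = 8.
Ballots ranking Eta above Beta: 13 − 8 = 5.
Beta wins the head-to-head 8–5.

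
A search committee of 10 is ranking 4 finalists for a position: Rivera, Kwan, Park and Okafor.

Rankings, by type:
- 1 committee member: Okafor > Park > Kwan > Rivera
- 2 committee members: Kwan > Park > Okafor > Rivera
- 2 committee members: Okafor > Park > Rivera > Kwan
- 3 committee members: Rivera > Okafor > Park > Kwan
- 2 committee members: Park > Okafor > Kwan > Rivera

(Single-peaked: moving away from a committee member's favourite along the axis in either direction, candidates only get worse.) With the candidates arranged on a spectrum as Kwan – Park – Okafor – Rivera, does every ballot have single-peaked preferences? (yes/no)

Axis positions: Kwan=1, Park=2, Okafor=3, Rivera=4.
Type 1 (peak Okafor at position 3): ranking walks positions 3-2-1-4, expanding outward from the peak — single-peaked.
Type 2 (peak Kwan at position 1): ranking walks positions 1-2-3-4, expanding outward from the peak — single-peaked.
Type 3 (peak Okafor at position 3): ranking walks positions 3-2-4-1, expanding outward from the peak — single-peaked.
Type 4 (peak Rivera at position 4): ranking walks positions 4-3-2-1, expanding outward from the peak — single-peaked.
Type 5 (peak Park at position 2): ranking walks positions 2-3-1-4, expanding outward from the peak — single-peaked.
Every ranking is single-peaked on this axis.

yes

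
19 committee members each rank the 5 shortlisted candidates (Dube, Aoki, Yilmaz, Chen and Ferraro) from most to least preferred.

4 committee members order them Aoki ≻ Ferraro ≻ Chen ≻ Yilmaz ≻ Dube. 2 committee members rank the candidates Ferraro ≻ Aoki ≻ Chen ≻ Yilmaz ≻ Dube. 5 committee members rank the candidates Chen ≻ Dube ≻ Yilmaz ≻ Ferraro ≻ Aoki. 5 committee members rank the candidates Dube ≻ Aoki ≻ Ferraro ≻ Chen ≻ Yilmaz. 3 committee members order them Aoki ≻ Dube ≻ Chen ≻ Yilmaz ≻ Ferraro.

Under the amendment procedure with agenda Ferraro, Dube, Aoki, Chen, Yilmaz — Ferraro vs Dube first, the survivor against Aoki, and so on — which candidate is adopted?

Round 1: Ferraro vs Dube — 6–13, Dube advances.
Round 2: Dube vs Aoki — 10–9, Dube advances.
Round 3: Dube vs Chen — 8–11, Chen advances.
Round 4: Chen vs Yilmaz — 19–0, Chen advances.
The agenda winner is Chen.

Chen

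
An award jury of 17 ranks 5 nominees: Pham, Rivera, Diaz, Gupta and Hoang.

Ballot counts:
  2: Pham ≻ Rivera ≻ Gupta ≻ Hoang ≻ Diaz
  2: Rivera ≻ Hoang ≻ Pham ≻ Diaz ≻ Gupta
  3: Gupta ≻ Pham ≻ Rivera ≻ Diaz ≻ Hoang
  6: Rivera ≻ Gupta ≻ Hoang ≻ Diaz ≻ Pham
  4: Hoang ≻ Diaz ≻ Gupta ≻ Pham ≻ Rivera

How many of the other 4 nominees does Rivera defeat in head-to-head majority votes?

Rivera against each rival (17 jurors):
Rivera vs Pham: Pham, 9–8.
Rivera–Diaz: Rivera 13–4.
Rivera vs Gupta: Rivera preferred on 2+2+6 = 10 ballots; Rivera wins 10–7.
Rivera vs Hoang: Rivera, 13–4.
Rivera beats Diaz, Gupta, Hoang; loses to Pham — 3 pairwise wins.

3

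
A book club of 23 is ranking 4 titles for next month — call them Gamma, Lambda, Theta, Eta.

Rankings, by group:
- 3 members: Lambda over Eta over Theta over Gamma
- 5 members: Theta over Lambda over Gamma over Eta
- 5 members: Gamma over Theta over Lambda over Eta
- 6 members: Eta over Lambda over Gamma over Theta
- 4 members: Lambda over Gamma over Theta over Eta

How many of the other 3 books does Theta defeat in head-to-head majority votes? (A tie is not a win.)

1

Theta against each rival (23 members):
Theta vs Gamma: Gamma, 15–8.
Theta vs Lambda: Lambda, 13–10.
Theta vs Eta: Theta, 14–9.
Theta beats Eta; loses to Gamma, Lambda — 1 pairwise win.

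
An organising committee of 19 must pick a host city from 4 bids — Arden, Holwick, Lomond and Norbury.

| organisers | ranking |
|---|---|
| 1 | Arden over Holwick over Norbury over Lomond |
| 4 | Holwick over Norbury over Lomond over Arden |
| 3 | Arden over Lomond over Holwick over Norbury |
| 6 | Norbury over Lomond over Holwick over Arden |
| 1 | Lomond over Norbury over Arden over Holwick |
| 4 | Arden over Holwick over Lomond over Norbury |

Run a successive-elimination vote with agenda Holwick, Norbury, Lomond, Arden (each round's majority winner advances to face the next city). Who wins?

Lomond

Round 1: Holwick vs Norbury — 12–7, Holwick advances.
Round 2: Holwick vs Lomond — 9–10, Lomond advances.
Round 3: Lomond vs Arden — 11–8, Lomond advances.
The agenda winner is Lomond.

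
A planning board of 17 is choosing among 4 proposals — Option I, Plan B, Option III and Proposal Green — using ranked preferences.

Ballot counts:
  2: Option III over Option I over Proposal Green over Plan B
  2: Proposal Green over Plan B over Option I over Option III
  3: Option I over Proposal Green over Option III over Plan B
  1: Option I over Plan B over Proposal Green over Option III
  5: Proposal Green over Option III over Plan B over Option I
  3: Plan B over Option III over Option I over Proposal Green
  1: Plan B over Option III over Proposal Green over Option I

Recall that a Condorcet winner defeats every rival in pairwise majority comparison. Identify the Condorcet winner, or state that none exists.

none

Pairwise majorities:
Option I vs Plan B: Option I preferred on 2+3+1 = 6 ballots; Plan B wins 11–6.
Option I vs Option III: 6 to 11, Option III.
Option I vs Proposal Green: 9 to 8, Option I.
Plan B vs Option III: 2+1+3+1 = 7 for Plan B, 10 for Option III — Option III by 10–7.
Plan B vs Proposal Green: Plan B preferred on 1+3+1 = 5 ballots; Proposal Green wins 12–5.
Option III vs Proposal Green: 2+3+1 = 6 for Option III, 11 for Proposal Green — Proposal Green by 11–6.
No option is unbeaten: Option I loses to Plan B; Plan B loses to Option III; Option III loses to Proposal Green; Proposal Green loses to Option I. In particular Option I beats Proposal Green beats Plan B beats Option I is a majority cycle — no Condorcet winner exists.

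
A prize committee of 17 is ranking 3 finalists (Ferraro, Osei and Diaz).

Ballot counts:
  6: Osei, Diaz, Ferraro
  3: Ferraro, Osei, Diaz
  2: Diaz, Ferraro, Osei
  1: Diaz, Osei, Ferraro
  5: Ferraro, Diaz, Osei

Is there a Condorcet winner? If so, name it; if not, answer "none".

none

Check each pair by majority over 17 ballots:
Ferraro vs Osei: Ferraro is ranked higher on 3+2+5 = 10 ballots, Osei on 7. Ferraro wins 10–7.
Ferraro–Diaz: Diaz 9–8.
Osei vs Diaz: Osei, 9–8.
No nominee is unbeaten: Ferraro loses to Diaz; Osei loses to Ferraro; Diaz loses to Osei. In particular Ferraro beats Osei beats Diaz beats Ferraro is a majority cycle — no Condorcet winner exists.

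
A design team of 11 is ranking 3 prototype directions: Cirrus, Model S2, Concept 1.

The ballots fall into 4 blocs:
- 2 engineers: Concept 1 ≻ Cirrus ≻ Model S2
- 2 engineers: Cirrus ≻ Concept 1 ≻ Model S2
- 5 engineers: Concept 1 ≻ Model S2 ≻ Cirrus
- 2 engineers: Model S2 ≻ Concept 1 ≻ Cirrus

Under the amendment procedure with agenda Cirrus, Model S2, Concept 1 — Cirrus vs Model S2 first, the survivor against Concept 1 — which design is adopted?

Round 1: Cirrus vs Model S2 — 4–7, Model S2 advances.
Round 2: Model S2 vs Concept 1 — 2–9, Concept 1 advances.
Concept 1 survives the agenda.

Concept 1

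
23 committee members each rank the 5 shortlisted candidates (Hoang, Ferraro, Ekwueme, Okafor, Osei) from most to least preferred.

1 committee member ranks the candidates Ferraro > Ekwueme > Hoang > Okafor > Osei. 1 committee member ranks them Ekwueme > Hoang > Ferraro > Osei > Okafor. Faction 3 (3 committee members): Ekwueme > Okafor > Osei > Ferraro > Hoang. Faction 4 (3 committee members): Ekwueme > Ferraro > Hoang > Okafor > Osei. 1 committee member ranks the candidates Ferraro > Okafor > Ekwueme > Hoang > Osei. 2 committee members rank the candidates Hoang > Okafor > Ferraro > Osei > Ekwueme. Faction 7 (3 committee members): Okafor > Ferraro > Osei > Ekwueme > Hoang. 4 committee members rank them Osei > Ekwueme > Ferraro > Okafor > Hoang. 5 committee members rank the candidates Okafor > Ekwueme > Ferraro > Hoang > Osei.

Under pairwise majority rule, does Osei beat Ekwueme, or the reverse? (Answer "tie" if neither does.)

Ballots ranking Osei above Ekwueme: 2 + 3 + 4 = 9.
Ballots ranking Ekwueme above Osei: 23 − 9 = 14.
Ekwueme wins the head-to-head 14–9.

Ekwueme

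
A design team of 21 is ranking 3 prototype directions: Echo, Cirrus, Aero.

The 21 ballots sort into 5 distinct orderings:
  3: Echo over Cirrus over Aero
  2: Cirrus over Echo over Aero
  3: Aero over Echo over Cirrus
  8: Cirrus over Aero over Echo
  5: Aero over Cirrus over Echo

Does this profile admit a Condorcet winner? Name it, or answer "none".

Pairwise majorities:
Echo vs Cirrus: Echo is ranked higher on 3+3 = 6 ballots, Cirrus on 15. Cirrus wins 15–6.
Echo vs Aero: Aero, 16–5.
Cirrus–Aero: Cirrus 13–8.
Cirrus wins every pairwise contest, so Cirrus is the Condorcet winner.

Cirrus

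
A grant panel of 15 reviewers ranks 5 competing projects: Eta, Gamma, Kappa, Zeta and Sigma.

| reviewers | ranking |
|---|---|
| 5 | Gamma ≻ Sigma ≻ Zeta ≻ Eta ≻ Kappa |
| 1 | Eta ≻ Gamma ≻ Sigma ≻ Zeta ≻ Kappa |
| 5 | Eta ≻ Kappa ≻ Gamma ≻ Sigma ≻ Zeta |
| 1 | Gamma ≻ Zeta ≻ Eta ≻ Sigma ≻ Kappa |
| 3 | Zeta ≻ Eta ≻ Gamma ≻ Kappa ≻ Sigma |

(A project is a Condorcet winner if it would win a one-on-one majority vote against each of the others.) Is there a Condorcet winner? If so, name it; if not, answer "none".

Pairwise majorities:
Eta–Gamma: Eta 9–6.
Eta vs Kappa: Eta wins 15–0.
Eta vs Zeta: Zeta, 9–6.
Eta vs Sigma: Eta preferred on 1+5+1+3 = 10 ballots; Eta wins 10–5.
Gamma vs Kappa: Gamma wins 10–5.
Gamma vs Zeta: Gamma is ranked higher on 5+1+5+1 = 12 ballots, Zeta on 3. Gamma wins 12–3.
Gamma vs Sigma: Gamma wins 15–0.
Kappa vs Zeta: Zeta, 10–5.
Kappa vs Sigma: Kappa wins 8–7.
Zeta–Sigma: Sigma 11–4.
No project is unbeaten: Eta loses to Zeta; Gamma loses to Eta; Kappa loses to Eta; Zeta loses to Gamma; Sigma loses to Eta. In particular Eta beats Gamma beats Zeta beats Eta is a majority cycle — no Condorcet winner exists.

none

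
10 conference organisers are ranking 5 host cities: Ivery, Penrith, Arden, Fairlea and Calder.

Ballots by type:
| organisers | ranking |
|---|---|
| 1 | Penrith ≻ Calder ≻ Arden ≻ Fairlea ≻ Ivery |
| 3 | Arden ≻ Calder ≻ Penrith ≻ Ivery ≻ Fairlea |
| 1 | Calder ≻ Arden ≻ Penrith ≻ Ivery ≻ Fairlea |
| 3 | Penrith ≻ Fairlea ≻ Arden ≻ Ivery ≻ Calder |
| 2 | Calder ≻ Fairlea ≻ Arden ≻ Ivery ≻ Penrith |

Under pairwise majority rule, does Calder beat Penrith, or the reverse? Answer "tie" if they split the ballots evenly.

Ballots ranking Calder above Penrith: 3 + 1 + 2 = 6.
Ballots ranking Penrith above Calder: 10 − 6 = 4.
Calder wins the head-to-head 6–4.

Calder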